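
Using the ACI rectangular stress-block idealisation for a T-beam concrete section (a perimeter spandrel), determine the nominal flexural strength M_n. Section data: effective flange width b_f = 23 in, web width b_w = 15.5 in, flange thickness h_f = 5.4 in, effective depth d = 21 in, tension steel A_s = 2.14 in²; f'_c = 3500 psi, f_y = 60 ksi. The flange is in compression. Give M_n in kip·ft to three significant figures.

Tension: T = A_s f_y = 2.14 × 60 = 128.4 kips.
Try a within the flange: a = T/(0.85 f'_c b_f) = 128.4/(0.85 × 3.5 × 23) = 1.877 in.
Since a = 1.877 ≤ h_f = 5.4 in, the stress block lies entirely in the flange; analyse as a rectangular beam of width b_f.
M_n = T(d − a/2) = 128.4 × (21 − 0.9385) = 2575.9 kip·in.
M_n = 2575.9/12 = 214.66 kip·ft.

M_n ≈ 215 kip·ft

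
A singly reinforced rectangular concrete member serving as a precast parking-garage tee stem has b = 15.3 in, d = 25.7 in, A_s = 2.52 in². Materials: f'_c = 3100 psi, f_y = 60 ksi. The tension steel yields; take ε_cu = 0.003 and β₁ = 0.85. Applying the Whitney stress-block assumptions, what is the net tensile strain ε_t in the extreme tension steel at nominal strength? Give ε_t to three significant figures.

ε_t ≈ 0.0145

a = A_s f_y/(0.85 f'_c b) = 3.750 in.
β₁ = 0.85, so c = a/β₁ = 3.750/0.85 = 4.412 in.
From the linear strain diagram with ε_cu = 0.003: ε_t = 0.003 (d − c)/c = 0.003 × (25.7 − 4.412)/4.412 = 0.0145.
Since ε_t ≥ 0.005, the section is tension-controlled.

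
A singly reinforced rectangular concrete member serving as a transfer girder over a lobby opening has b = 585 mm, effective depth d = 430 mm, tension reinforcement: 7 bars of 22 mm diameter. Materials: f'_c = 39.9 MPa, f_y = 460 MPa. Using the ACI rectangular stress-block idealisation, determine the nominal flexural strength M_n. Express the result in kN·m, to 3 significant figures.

A_s = 7 × 380 = 2660 mm².
T = A_s f_y = 2660 × 460 = 1223600 N = 1223.6 kN.
From C = T: a = T/(0.85 f'_c b) = 1223600/(0.85 × 39.9 × 585) = 61.67 mm.
M_n = T(d − a/2) = 1223.6 kN × (430 − 30.835) mm = 488.42 kN·m.

M_n ≈ 488 kN·m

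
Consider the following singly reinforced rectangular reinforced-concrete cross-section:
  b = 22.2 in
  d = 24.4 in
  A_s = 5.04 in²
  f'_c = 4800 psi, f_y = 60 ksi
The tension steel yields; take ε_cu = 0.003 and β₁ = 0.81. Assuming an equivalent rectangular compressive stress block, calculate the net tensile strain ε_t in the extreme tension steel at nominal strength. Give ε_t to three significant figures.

ε_t ≈ 0.0148

a = A_s f_y/(0.85 f'_c b) = 3.339 in.
β₁ = 0.81, so c = a/β₁ = 3.339/0.81 = 4.122 in.
From the linear strain diagram with ε_cu = 0.003: ε_t = 0.003 (d − c)/c = 0.003 × (24.4 − 4.122)/4.122 = 0.0148.
Since ε_t ≥ 0.005, the section is tension-controlled.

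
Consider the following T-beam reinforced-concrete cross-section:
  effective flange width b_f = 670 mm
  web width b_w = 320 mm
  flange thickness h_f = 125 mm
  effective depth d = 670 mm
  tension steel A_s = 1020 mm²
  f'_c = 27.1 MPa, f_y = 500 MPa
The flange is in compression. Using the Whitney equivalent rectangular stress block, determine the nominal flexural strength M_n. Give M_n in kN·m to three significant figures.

M_n ≈ 333 kN·m

Tension: T = A_s f_y = 1020 × 500 = 510000 N.
Try a within the flange: a = T/(0.85 f'_c b_f) = 510000/(0.85 × 27.1 × 670) = 33.05 mm.
Since a = 33.05 ≤ h_f = 125 mm, the stress block lies entirely in the flange; analyse as a rectangular beam of width b_f.
M_n = T(d − a/2) = 510000 × (670 − 16.525) = 333.27 × 10⁶ N·mm.
M_n = 333.27 kN·m.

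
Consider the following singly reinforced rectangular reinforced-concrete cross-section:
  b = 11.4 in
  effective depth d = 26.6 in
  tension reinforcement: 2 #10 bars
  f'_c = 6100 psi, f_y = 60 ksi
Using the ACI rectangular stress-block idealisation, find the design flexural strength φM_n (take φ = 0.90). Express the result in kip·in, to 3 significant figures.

A_s = 2 × 1.27 = 2.54 in².
T = A_s f_y = 2.54 × 60 = 152.4 kips.
a = T/(0.85 f'_c b) = 152.4/(0.85 × 6.1 × 11.4) = 2.578 in.
M_n = T(d − a/2) = 152.4 × (26.6 − 1.289) = 3857.4 kip·in.
φM_n = 0.90 × 3857.4 = 3471.7 kip·in.

φM_n ≈ 3470 kip·in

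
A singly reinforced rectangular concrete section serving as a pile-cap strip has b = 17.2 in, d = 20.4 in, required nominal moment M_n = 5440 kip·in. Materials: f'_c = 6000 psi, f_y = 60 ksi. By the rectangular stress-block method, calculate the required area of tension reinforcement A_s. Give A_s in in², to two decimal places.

A_s ≈ 4.84 in²

From M_n = 0.85 f'_c a b (d − a/2):
a = d − √(d² − 2M_n/(0.85 f'_c b)) = 20.4 − √(20.4² − 2 × 5440/(0.85 × 6 × 17.2)) = 3.308 in.
A_s = 0.85 f'_c a b / f_y = 0.85 × 6 × 3.308 × 17.2 / 60 = 4.836 in².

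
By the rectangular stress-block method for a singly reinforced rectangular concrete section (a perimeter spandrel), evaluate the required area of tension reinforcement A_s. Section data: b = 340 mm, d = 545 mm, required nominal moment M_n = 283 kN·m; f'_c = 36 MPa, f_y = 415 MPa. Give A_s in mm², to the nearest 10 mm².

With M_n = 0.85 f'_c a b (d − a/2), solve the quadratic for a:
a = d − √(d² − 2M_n/(0.85 f'_c b)) = 545 − √(545² − 2 × 283×10⁶/(0.85 × 36 × 340)) = 52.43 mm.
A_s = 0.85 f'_c a b / f_y = 0.85 × 36 × 52.43 × 340 / 415 = 1314.4 mm².

A_s ≈ 1310 mm²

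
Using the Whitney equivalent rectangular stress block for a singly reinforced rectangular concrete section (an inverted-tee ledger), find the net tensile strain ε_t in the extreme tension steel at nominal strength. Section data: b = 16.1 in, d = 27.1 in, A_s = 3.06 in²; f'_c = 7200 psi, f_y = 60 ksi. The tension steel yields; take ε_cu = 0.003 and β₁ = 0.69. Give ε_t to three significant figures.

a = A_s f_y/(0.85 f'_c b) = 1.863 in.
β₁ = 0.69, so c = a/β₁ = 1.863/0.69 = 2.700 in.
From the linear strain diagram with ε_cu = 0.003: ε_t = 0.003 (d − c)/c = 0.003 × (27.1 − 2.700)/2.700 = 0.0271.
Since ε_t ≥ 0.005, the section is tension-controlled.

ε_t ≈ 0.0271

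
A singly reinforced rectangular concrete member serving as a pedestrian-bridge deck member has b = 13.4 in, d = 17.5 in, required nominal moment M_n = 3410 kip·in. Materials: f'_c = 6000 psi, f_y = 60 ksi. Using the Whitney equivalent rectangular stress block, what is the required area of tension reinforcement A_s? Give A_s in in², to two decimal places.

A_s ≈ 3.57 in²

From M_n = 0.85 f'_c a b (d − a/2):
a = d − √(d² − 2M_n/(0.85 f'_c b)) = 17.5 − √(17.5² − 2 × 3410/(0.85 × 6 × 13.4)) = 3.131 in.
A_s = 0.85 f'_c a b / f_y = 0.85 × 6 × 3.131 × 13.4 / 60 = 3.566 in².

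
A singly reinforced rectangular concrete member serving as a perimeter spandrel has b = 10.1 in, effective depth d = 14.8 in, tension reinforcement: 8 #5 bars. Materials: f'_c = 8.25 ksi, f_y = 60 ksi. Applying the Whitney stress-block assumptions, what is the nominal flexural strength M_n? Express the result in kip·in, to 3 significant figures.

M_n ≈ 2050 kip·in

A_s = 8 × 0.31 = 2.48 in².
T = A_s f_y = 2.48 × 60 = 148.8 kips.
a = T/(0.85 f'_c b) = 148.8/(0.85 × 8.25 × 10.1) = 2.101 in.
M_n = T(d − a/2) = 148.8 × (14.8 − 1.0505) = 2045.9 kip·in.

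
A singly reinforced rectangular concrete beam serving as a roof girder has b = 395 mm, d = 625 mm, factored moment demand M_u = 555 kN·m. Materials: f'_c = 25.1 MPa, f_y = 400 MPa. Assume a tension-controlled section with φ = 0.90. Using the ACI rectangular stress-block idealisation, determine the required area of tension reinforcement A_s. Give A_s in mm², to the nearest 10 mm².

M_n = M_u/φ = 555/0.90 = 616.667 kN·m.
With M_n = 0.85 f'_c a b (d − a/2), solve the quadratic for a:
a = d − √(d² − 2M_n/(0.85 f'_c b)) = 625 − √(625² − 2 × 616.667×10⁶/(0.85 × 25.1 × 395)) = 130.76 mm.
A_s = 0.85 f'_c a b / f_y = 0.85 × 25.1 × 130.76 × 395 / 400 = 2754.9 mm².

A_s ≈ 2750 mm²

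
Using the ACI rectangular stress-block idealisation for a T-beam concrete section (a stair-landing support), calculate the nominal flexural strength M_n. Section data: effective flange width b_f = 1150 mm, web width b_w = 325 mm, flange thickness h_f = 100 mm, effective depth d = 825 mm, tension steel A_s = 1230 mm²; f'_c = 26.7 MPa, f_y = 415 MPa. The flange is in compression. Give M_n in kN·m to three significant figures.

M_n ≈ 416 kN·m

Tension: T = A_s f_y = 1230 × 415 = 510450 N.
Try a within the flange: a = T/(0.85 f'_c b_f) = 510450/(0.85 × 26.7 × 1150) = 19.56 mm.
Since a = 19.56 ≤ h_f = 100 mm, the stress block lies entirely in the flange; analyse as a rectangular beam of width b_f.
M_n = T(d − a/2) = 510450 × (825 − 9.78) = 416.13 × 10⁶ N·mm.
M_n = 416.13 kN·m.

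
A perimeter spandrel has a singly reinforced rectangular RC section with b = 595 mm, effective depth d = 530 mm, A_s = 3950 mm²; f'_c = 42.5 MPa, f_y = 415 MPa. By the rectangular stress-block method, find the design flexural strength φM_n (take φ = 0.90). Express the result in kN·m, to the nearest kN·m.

T = A_s f_y = 3950 × 415 = 1639250 N = 1639.25 kN.
From C = T: a = T/(0.85 f'_c b) = 1639250/(0.85 × 42.5 × 595) = 76.26 mm.
M_n = T(d − a/2) = 1639.25 kN × (530 − 38.13) mm = 806.30 kN·m.
φM_n = 0.90 × 806.30 = 725.67 kN·m.

φM_n ≈ 726 kN·m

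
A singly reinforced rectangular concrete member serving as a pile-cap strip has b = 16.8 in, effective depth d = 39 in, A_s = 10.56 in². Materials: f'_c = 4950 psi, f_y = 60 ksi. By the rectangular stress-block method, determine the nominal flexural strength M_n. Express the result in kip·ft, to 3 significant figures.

T = A_s f_y = 10.56 × 60 = 633.6 kips.
a = T/(0.85 f'_c b) = 633.6/(0.85 × 4.95 × 16.8) = 8.964 in.
M_n = T(d − a/2) = 633.6 × (39 − 4.482) = 21870.6 kip·in = 21870.6/12 = 1822.55 kip·ft.

M_n ≈ 1820 kip·ft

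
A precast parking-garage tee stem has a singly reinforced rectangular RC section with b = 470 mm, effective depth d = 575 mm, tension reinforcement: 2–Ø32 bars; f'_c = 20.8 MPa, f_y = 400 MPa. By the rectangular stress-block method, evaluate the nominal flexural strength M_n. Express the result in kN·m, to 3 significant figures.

A_s = 2 × 804 = 1608 mm².
T = A_s f_y = 1608 × 400 = 643200 N = 643.2 kN.
From C = T: a = T/(0.85 f'_c b) = 643200/(0.85 × 20.8 × 470) = 77.40 mm.
M_n = T(d − a/2) = 643.2 kN × (575 − 38.7) mm = 344.95 kN·m.

M_n ≈ 345 kN·m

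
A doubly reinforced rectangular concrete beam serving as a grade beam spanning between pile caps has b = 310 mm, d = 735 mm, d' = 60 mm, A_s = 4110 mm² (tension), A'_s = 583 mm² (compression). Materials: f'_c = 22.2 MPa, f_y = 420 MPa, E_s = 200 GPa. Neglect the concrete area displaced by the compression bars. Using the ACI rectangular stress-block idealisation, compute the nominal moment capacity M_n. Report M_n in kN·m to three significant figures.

Assume both tension and compression steel yield.
Net tension couple steel: A_s − A'_s = 3527 mm².
a = (A_s − A'_s) f_y / (0.85 f'_c b) = 1481340/(0.85 × 22.2 × 310) = 253.23 mm.
c = a/β₁ = 253.23/0.85 = 297.92 mm; ε'_s = 0.003(c − d')/c = 0.0024 ≥ f_y/E_s = 0.0021, so compression steel does yield.
M_n = (A_s − A'_s) f_y (d − a/2) + A'_s f_y (d − d') = [1481340 × (735 − 126.615) + 244860 × (735 − 60)] × 10⁻⁶ = 901.23 + 165.28 = 1066.51 kN·m.

M_n ≈ 1070 kN·m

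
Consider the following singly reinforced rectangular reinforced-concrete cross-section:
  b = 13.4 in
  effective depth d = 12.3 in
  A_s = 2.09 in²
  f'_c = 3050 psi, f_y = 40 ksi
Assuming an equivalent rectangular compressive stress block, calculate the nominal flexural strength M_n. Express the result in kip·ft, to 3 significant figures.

T = A_s f_y = 2.09 × 40 = 83.6 kips.
a = T/(0.85 f'_c b) = 83.6/(0.85 × 3.05 × 13.4) = 2.406 in.
M_n = T(d − a/2) = 83.6 × (12.3 − 1.203) = 927.7 kip·in = 927.7/12 = 77.31 kip·ft.

M_n ≈ 77.3 kip·ft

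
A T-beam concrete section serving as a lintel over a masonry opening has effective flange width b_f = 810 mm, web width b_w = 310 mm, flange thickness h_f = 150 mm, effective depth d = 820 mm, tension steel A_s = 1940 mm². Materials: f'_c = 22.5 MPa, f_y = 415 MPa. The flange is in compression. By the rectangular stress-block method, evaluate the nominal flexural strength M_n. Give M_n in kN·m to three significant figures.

Tension: T = A_s f_y = 1940 × 415 = 805100 N.
Try a within the flange: a = T/(0.85 f'_c b_f) = 805100/(0.85 × 22.5 × 810) = 51.97 mm.
Since a = 51.97 ≤ h_f = 150 mm, the stress block lies entirely in the flange; analyse as a rectangular beam of width b_f.
M_n = T(d − a/2) = 805100 × (820 − 25.985) = 639.26 × 10⁶ N·mm.
M_n = 639.26 kN·m.

M_n ≈ 639 kN·m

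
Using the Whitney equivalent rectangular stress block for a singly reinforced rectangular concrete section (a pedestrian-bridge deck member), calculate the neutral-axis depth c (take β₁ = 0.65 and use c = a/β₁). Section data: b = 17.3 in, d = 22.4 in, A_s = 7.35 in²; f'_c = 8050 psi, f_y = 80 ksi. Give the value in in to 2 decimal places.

T = A_s f_y = 7.35 × 80 = 588 kips.
a = T/(0.85 f'_c b) = 588/(0.85 × 8.05 × 17.3) = 4.9673 in.
With β₁ = 0.65, c = a/β₁ = 4.9673/0.65 = 7.64 in.

c ≈ 7.64 in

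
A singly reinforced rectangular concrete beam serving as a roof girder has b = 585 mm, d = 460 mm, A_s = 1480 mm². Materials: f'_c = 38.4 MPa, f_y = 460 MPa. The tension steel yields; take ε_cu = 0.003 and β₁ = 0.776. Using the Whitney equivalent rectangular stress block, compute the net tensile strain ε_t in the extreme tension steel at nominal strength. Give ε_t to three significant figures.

ε_t ≈ 0.0270

a = A_s f_y/(0.85 f'_c b) = 35.65 mm.
β₁ = 0.776, so c = a/β₁ = 35.65/0.776 = 45.94 mm.
From the linear strain diagram with ε_cu = 0.003: ε_t = 0.003 (d − c)/c = 0.003 × (460 − 45.94)/45.94 = 0.0270.
Since ε_t ≥ 0.005, the section is tension-controlled.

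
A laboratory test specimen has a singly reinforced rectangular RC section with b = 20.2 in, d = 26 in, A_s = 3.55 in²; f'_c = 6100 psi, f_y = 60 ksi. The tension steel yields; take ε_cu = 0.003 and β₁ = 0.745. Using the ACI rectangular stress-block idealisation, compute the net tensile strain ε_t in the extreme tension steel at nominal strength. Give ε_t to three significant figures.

ε_t ≈ 0.0256

a = A_s f_y/(0.85 f'_c b) = 2.034 in.
β₁ = 0.745, so c = a/β₁ = 2.034/0.745 = 2.730 in.
From the linear strain diagram with ε_cu = 0.003: ε_t = 0.003 (d − c)/c = 0.003 × (26 − 2.730)/2.730 = 0.0256.
Since ε_t ≥ 0.005, the section is tension-controlled.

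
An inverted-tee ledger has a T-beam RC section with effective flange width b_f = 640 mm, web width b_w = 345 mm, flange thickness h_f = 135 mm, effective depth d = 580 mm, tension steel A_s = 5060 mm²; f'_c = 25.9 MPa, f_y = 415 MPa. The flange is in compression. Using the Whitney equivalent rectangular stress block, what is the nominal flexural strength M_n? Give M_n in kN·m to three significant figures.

Tension: T = A_s f_y = 5060 × 415 = 2099900 N.
Try a within the flange: a = T/(0.85 f'_c b_f) = 2099900/(0.85 × 25.9 × 640) = 149.04 mm.
a = 149.04 > h_f = 135 mm: the block extends into the web. Split into flange-overhang and web parts.
C_f = 0.85 f'_c (b_f − b_w) h_f = 0.85 × 25.9 × (640 − 345) × 135 = 876747 N.
Remaining web compression depth: a_w = (T − C_f)/(0.85 f'_c b_w) = (2099900 − 876747)/(0.85 × 25.9 × 345) = 161.04 mm.
M_n = C_f(d − h_f/2) + (T − C_f)(d − a_w/2) = 876747 × (580 − 67.5) + 1223153 × (580 − 80.52) = 449.33 + 610.94 = 1060.27 × 10⁶ N·mm.
M_n = 1060.27 kN·m.

M_n ≈ 1060 kN·m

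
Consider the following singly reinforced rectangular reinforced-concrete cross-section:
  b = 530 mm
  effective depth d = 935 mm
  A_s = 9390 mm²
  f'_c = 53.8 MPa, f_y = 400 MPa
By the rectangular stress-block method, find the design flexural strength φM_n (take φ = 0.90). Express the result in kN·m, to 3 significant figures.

φM_n ≈ 2900 kN·m

T = A_s f_y = 9390 × 400 = 3756000 N = 3756 kN.
From C = T: a = T/(0.85 f'_c b) = 3756000/(0.85 × 53.8 × 530) = 154.97 mm.
M_n = T(d − a/2) = 3756 kN × (935 − 77.485) mm = 3220.83 kN·m.
φM_n = 0.90 × 3220.83 = 2898.75 kN·m.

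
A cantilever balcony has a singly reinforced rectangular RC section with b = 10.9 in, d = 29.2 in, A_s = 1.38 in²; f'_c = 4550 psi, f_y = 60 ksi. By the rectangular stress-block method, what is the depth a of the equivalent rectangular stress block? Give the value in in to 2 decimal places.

T = A_s f_y = 1.38 × 60 = 82.8 kips.
a = T/(0.85 f'_c b) = 82.8/(0.85 × 4.55 × 10.9) = 1.96 in.

a ≈ 1.96 in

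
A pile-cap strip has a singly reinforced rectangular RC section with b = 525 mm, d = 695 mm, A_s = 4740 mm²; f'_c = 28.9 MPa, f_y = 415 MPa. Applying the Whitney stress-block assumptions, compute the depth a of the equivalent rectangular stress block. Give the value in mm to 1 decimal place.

T = A_s f_y = 4740 × 415 = 1967100 N = 1967.1 kN.
Setting C = 0.85 f'_c a b equal to T: a = 1967100/(0.85 × 28.9 × 525) = 152.5 mm.

a ≈ 152.5 mm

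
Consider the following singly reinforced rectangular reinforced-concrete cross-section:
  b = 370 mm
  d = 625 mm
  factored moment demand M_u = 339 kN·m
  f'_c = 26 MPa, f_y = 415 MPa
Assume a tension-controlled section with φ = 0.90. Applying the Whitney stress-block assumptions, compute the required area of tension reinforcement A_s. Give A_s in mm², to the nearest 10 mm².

M_n = M_u/φ = 339/0.90 = 376.667 kN·m.
With M_n = 0.85 f'_c a b (d − a/2), solve the quadratic for a:
a = d − √(d² − 2M_n/(0.85 f'_c b)) = 625 − √(625² − 2 × 376.667×10⁶/(0.85 × 26 × 370)) = 78.65 mm.
A_s = 0.85 f'_c a b / f_y = 0.85 × 26 × 78.65 × 370 / 415 = 1549.7 mm².

A_s ≈ 1550 mm²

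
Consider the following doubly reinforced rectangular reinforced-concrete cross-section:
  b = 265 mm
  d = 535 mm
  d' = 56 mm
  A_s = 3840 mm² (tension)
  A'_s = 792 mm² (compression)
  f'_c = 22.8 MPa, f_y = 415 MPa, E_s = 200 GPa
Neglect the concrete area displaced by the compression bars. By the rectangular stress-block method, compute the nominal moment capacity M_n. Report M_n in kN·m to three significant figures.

Assume both tension and compression steel yield.
Net tension couple steel: A_s − A'_s = 3048 mm².
a = (A_s − A'_s) f_y / (0.85 f'_c b) = 1264920/(0.85 × 22.8 × 265) = 246.30 mm.
c = a/β₁ = 246.30/0.85 = 289.76 mm; ε'_s = 0.003(c − d')/c = 0.0024 ≥ f_y/E_s = 0.0021, so compression steel does yield.
M_n = (A_s − A'_s) f_y (d − a/2) + A'_s f_y (d − d') = [1264920 × (535 − 123.15) + 328680 × (535 − 56)] × 10⁻⁶ = 520.96 + 157.44 = 678.40 kN·m.

M_n ≈ 678 kN·m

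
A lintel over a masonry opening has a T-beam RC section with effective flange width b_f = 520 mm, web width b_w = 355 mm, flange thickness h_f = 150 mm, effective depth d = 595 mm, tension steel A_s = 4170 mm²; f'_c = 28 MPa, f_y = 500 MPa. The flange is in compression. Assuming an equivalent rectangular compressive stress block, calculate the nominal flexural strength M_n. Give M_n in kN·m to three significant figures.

Tension: T = A_s f_y = 4170 × 500 = 2085000 N.
Try a within the flange: a = T/(0.85 f'_c b_f) = 2085000/(0.85 × 28 × 520) = 168.47 mm.
a = 168.47 > h_f = 150 mm: the block extends into the web. Split into flange-overhang and web parts.
C_f = 0.85 f'_c (b_f − b_w) h_f = 0.85 × 28 × (520 − 355) × 150 = 589050 N.
Remaining web compression depth: a_w = (T − C_f)/(0.85 f'_c b_w) = (2085000 − 589050)/(0.85 × 28 × 355) = 177.06 mm.
M_n = C_f(d − h_f/2) + (T − C_f)(d − a_w/2) = 589050 × (595 − 75) + 1495950 × (595 − 88.53) = 306.31 + 757.65 = 1063.96 × 10⁶ N·mm.
M_n = 1063.96 kN·m.

M_n ≈ 1060 kN·m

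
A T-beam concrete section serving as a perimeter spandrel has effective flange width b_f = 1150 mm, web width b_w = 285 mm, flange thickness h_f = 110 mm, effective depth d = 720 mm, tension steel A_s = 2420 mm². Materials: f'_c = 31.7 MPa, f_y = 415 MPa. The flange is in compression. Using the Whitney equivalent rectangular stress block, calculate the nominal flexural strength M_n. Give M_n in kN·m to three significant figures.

Tension: T = A_s f_y = 2420 × 415 = 1004300 N.
Try a within the flange: a = T/(0.85 f'_c b_f) = 1004300/(0.85 × 31.7 × 1150) = 32.41 mm.
Since a = 32.41 ≤ h_f = 110 mm, the stress block lies entirely in the flange; analyse as a rectangular beam of width b_f.
M_n = T(d − a/2) = 1004300 × (720 − 16.205) = 706.82 × 10⁶ N·mm.
M_n = 706.82 kN·m.

M_n ≈ 707 kN·m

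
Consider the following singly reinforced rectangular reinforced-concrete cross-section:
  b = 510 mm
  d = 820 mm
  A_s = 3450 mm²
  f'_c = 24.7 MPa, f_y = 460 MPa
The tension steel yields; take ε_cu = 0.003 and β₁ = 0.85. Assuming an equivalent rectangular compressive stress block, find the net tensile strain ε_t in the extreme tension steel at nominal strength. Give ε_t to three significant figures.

a = A_s f_y/(0.85 f'_c b) = 148.21 mm.
β₁ = 0.85, so c = a/β₁ = 148.21/0.85 = 174.36 mm.
From the linear strain diagram with ε_cu = 0.003: ε_t = 0.003 (d − c)/c = 0.003 × (820 − 174.36)/174.36 = 0.0111.
Since ε_t ≥ 0.005, the section is tension-controlled.

ε_t ≈ 0.0111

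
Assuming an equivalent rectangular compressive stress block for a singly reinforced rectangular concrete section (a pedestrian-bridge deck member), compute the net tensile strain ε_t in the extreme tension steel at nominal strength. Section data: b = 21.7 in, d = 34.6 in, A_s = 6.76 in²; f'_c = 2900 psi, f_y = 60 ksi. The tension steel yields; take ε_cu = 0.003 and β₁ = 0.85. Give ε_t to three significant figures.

ε_t ≈ 0.00864

a = A_s f_y/(0.85 f'_c b) = 7.583 in.
β₁ = 0.85, so c = a/β₁ = 7.583/0.85 = 8.921 in.
From the linear strain diagram with ε_cu = 0.003: ε_t = 0.003 (d − c)/c = 0.003 × (34.6 − 8.921)/8.921 = 0.00864.
Since ε_t ≥ 0.005, the section is tension-controlled.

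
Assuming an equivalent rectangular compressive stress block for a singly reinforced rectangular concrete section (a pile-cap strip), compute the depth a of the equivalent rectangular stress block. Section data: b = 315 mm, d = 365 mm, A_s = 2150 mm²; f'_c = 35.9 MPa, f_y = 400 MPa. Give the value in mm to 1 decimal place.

T = A_s f_y = 2150 × 400 = 860000 N = 860 kN.
Setting C = 0.85 f'_c a b equal to T: a = 860000/(0.85 × 35.9 × 315) = 89.5 mm.

a ≈ 89.5 mm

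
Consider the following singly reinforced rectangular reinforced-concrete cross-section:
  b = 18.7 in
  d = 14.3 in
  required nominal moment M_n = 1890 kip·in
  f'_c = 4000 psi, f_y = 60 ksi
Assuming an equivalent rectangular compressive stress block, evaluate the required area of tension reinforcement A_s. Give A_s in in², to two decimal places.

A_s ≈ 2.39 in²

From M_n = 0.85 f'_c a b (d − a/2):
a = d − √(d² − 2M_n/(0.85 f'_c b)) = 14.3 − √(14.3² − 2 × 1890/(0.85 × 4 × 18.7)) = 2.257 in.
A_s = 0.85 f'_c a b / f_y = 0.85 × 4 × 2.257 × 18.7 / 60 = 2.392 in².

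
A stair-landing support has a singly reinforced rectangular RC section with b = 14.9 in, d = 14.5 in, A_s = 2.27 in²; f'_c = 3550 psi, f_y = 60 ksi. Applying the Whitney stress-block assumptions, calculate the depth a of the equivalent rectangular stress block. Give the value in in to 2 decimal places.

T = A_s f_y = 2.27 × 60 = 136.2 kips.
a = T/(0.85 f'_c b) = 136.2/(0.85 × 3.55 × 14.9) = 3.03 in.

a ≈ 3.03 in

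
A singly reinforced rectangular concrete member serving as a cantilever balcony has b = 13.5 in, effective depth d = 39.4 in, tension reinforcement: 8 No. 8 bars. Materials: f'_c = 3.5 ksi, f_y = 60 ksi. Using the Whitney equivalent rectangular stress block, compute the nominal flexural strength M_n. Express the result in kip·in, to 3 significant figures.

M_n ≈ 13200 kip·in

A_s = 8 × 0.79 = 6.32 in².
T = A_s f_y = 6.32 × 60 = 379.2 kips.
a = T/(0.85 f'_c b) = 379.2/(0.85 × 3.5 × 13.5) = 9.442 in.
M_n = T(d − a/2) = 379.2 × (39.4 − 4.721) = 13150.3 kip·in.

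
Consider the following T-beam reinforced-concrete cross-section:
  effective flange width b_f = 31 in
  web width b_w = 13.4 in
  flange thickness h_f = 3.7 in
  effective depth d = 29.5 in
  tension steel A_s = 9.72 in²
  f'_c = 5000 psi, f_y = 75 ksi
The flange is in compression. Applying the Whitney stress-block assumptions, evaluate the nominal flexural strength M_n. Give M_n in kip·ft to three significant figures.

Tension: T = A_s f_y = 9.72 × 75 = 729 kips.
Try a within the flange: a = T/(0.85 f'_c b_f) = 729/(0.85 × 5 × 31) = 5.533 in.
a = 5.533 > h_f = 3.7 in: the block extends into the web. Split into flange-overhang and web parts.
C_f = 0.85 f'_c (b_f − b_w) h_f = 0.85 × 5 × (31 − 13.4) × 3.7 = 276.8 kips.
Remaining web compression depth: a_w = (T − C_f)/(0.85 f'_c b_w) = (729 − 276.8)/(0.85 × 5 × 13.4) = 7.940 in.
M_n = C_f(d − h_f/2) + (T − C_f)(d − a_w/2) = 276.8 × (29.5 − 1.85) + 452.2 × (29.5 − 3.97) = 7653.5 + 11544.7 = 19198.2 kip·in.
M_n = 19198.2/12 = 1599.85 kip·ft.

M_n ≈ 1600 kip·ft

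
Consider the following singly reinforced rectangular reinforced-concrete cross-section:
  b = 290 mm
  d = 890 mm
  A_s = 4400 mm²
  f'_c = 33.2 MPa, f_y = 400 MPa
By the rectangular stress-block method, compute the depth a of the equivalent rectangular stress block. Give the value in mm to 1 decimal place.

a ≈ 215.1 mm

T = A_s f_y = 4400 × 400 = 1760000 N = 1760 kN.
Setting C = 0.85 f'_c a b equal to T: a = 1760000/(0.85 × 33.2 × 290) = 215.1 mm.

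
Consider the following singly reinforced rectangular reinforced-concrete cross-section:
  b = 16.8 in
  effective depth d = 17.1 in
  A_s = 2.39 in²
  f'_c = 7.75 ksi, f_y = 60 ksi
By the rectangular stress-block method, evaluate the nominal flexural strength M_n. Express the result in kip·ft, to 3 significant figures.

T = A_s f_y = 2.39 × 60 = 143.4 kips.
a = T/(0.85 f'_c b) = 143.4/(0.85 × 7.75 × 16.8) = 1.296 in.
M_n = T(d − a/2) = 143.4 × (17.1 − 0.648) = 2359.2 kip·in = 2359.2/12 = 196.60 kip·ft.

M_n ≈ 197 kip·ft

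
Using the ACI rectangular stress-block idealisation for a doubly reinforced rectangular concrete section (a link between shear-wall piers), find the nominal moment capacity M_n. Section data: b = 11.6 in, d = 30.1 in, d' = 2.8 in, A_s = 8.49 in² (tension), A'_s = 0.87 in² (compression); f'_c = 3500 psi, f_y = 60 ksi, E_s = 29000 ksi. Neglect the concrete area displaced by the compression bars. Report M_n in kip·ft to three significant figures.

Assume both steels yield.
a = (A_s − A'_s) f_y/(0.85 f'_c b) = (8.49 − 0.87) × 60/(0.85 × 3.5 × 11.6) = 13.248 in.
c = a/β₁ = 13.248/0.85 = 15.586 in; ε'_s = 0.003(c − d')/c = 0.0025 ≥ ε_y = 0.0021, so the compression steel yields.
M_n = (A_s − A'_s) f_y (d − a/2) + A'_s f_y (d − d') = 457.2 × (30.1 − 6.624) + 52.2 × (30.1 − 2.8) = 10733.2 + 1425.1 = 12158.3 kip·in = 12158.3/12 = 1013.19 kip·ft.

M_n ≈ 1010 kip·ft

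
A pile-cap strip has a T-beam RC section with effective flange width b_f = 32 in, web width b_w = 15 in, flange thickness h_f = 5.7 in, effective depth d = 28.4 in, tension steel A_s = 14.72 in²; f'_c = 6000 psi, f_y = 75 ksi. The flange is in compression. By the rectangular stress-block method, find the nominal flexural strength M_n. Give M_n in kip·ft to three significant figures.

Tension: T = A_s f_y = 14.72 × 75 = 1104 kips.
Try a within the flange: a = T/(0.85 f'_c b_f) = 1104/(0.85 × 6 × 32) = 6.765 in.
a = 6.765 > h_f = 5.7 in: the block extends into the web. Split into flange-overhang and web parts.
C_f = 0.85 f'_c (b_f − b_w) h_f = 0.85 × 6 × (32 − 15) × 5.7 = 494.2 kips.
Remaining web compression depth: a_w = (T − C_f)/(0.85 f'_c b_w) = (1104 − 494.2)/(0.85 × 6 × 15) = 7.971 in.
M_n = C_f(d − h_f/2) + (T − C_f)(d − a_w/2) = 494.2 × (28.4 − 2.85) + 609.8 × (28.4 − 3.9855) = 12626.8 + 14888.0 = 27514.8 kip·in.
M_n = 27514.8/12 = 2292.90 kip·ft.

M_n ≈ 2290 kip·ft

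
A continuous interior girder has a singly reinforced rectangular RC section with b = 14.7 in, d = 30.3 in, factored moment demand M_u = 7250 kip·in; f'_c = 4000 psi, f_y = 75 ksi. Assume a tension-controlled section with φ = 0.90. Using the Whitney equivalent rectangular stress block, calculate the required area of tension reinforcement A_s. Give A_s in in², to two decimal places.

M_n = M_u/φ = 7250/0.90 = 8055.56 kip·in.
From M_n = 0.85 f'_c a b (d − a/2):
a = d − √(d² − 2M_n/(0.85 f'_c b)) = 30.3 − √(30.3² − 2 × 8055.56/(0.85 × 4 × 14.7)) = 5.892 in.
A_s = 0.85 f'_c a b / f_y = 0.85 × 4 × 5.892 × 14.7 / 75 = 3.926 in².

A_s ≈ 3.93 in²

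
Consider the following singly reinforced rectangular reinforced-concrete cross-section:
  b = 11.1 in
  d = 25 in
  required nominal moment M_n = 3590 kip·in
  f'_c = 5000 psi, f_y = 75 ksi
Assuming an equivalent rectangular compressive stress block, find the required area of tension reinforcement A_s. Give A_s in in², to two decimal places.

A_s ≈ 2.05 in²

From M_n = 0.85 f'_c a b (d − a/2):
a = d − √(d² − 2M_n/(0.85 f'_c b)) = 25 − √(25² − 2 × 3590/(0.85 × 5 × 11.1)) = 3.256 in.
A_s = 0.85 f'_c a b / f_y = 0.85 × 5 × 3.256 × 11.1 / 75 = 2.048 in².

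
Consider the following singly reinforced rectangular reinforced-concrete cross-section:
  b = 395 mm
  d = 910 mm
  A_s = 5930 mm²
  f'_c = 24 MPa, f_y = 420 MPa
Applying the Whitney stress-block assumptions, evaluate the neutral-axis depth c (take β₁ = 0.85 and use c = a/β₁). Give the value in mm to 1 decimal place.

c ≈ 363.6 mm

T = A_s f_y = 5930 × 420 = 2490600 N = 2490.6 kN.
Setting C = 0.85 f'_c a b equal to T: a = 2490600/(0.85 × 24 × 395) = 309.084 mm.
With β₁ = 0.85, c = a/β₁ = 309.084/0.85 = 363.6 mm.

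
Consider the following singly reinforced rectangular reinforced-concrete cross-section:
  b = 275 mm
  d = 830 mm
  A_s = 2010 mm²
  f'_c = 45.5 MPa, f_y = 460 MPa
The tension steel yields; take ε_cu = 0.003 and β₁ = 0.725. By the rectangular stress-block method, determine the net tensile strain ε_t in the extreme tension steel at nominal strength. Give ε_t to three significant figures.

ε_t ≈ 0.0178

a = A_s f_y/(0.85 f'_c b) = 86.93 mm.
β₁ = 0.725, so c = a/β₁ = 86.93/0.725 = 119.90 mm.
From the linear strain diagram with ε_cu = 0.003: ε_t = 0.003 (d − c)/c = 0.003 × (830 − 119.90)/119.90 = 0.0178.
Since ε_t ≥ 0.005, the section is tension-controlled.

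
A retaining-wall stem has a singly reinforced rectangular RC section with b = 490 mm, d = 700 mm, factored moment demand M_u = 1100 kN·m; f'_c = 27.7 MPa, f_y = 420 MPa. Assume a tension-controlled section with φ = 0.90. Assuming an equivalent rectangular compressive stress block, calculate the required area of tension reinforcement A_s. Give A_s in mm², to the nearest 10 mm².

M_n = M_u/φ = 1100/0.90 = 1222.22 kN·m.
With M_n = 0.85 f'_c a b (d − a/2), solve the quadratic for a:
a = d − √(d² − 2M_n/(0.85 f'_c b)) = 700 − √(700² − 2 × 1222.22×10⁶/(0.85 × 27.7 × 490)) = 172.63 mm.
A_s = 0.85 f'_c a b / f_y = 0.85 × 27.7 × 172.63 × 490 / 420 = 4742.0 mm².

A_s ≈ 4740 mm²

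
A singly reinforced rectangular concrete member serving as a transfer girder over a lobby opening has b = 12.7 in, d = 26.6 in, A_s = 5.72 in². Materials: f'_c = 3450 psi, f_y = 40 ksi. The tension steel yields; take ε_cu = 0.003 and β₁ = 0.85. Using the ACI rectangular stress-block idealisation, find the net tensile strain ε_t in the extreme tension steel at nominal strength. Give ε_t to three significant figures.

a = A_s f_y/(0.85 f'_c b) = 6.143 in.
β₁ = 0.85, so c = a/β₁ = 6.143/0.85 = 7.227 in.
From the linear strain diagram with ε_cu = 0.003: ε_t = 0.003 (d − c)/c = 0.003 × (26.6 − 7.227)/7.227 = 0.00804.
Since ε_t ≥ 0.005, the section is tension-controlled.

ε_t ≈ 0.00804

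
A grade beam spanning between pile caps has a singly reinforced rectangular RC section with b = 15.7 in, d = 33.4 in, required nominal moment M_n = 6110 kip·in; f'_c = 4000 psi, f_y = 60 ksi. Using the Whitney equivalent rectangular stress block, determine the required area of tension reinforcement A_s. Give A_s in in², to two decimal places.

A_s ≈ 3.22 in²

From M_n = 0.85 f'_c a b (d − a/2):
a = d − √(d² − 2M_n/(0.85 f'_c b)) = 33.4 − √(33.4² − 2 × 6110/(0.85 × 4 × 15.7)) = 3.624 in.
A_s = 0.85 f'_c a b / f_y = 0.85 × 4 × 3.624 × 15.7 / 60 = 3.224 in².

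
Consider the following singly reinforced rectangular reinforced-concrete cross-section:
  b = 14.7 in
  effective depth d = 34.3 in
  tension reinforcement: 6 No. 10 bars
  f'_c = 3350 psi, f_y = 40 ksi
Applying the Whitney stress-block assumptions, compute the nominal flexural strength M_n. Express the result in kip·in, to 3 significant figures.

M_n ≈ 9340 kip·in

A_s = 6 × 1.27 = 7.62 in².
T = A_s f_y = 7.62 × 40 = 304.8 kips.
a = T/(0.85 f'_c b) = 304.8/(0.85 × 3.35 × 14.7) = 7.282 in.
M_n = T(d − a/2) = 304.8 × (34.3 − 3.641) = 9344.9 kip·in.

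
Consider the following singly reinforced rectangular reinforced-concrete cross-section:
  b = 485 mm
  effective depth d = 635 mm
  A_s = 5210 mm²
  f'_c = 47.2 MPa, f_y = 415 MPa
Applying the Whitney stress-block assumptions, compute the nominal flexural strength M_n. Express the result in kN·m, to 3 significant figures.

M_n ≈ 1250 kN·m

T = A_s f_y = 5210 × 415 = 2162150 N = 2162.15 kN.
From C = T: a = T/(0.85 f'_c b) = 2162150/(0.85 × 47.2 × 485) = 111.12 mm.
M_n = T(d − a/2) = 2162.15 kN × (635 − 55.56) mm = 1252.84 kN·m.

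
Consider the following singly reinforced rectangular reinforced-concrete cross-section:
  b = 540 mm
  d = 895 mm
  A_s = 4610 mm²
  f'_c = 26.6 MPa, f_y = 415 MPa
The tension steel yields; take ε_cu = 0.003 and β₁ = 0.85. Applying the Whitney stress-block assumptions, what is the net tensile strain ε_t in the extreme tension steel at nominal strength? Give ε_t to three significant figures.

a = A_s f_y/(0.85 f'_c b) = 156.69 mm.
β₁ = 0.85, so c = a/β₁ = 156.69/0.85 = 184.34 mm.
From the linear strain diagram with ε_cu = 0.003: ε_t = 0.003 (d − c)/c = 0.003 × (895 − 184.34)/184.34 = 0.0116.
Since ε_t ≥ 0.005, the section is tension-controlled.

ε_t ≈ 0.0116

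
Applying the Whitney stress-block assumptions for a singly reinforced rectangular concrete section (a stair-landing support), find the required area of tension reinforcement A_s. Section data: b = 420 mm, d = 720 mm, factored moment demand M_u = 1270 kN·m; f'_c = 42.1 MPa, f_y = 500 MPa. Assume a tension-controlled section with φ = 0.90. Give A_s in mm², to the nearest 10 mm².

A_s ≈ 4360 mm²

M_n = M_u/φ = 1270/0.90 = 1411.11 kN·m.
With M_n = 0.85 f'_c a b (d − a/2), solve the quadratic for a:
a = d − √(d² − 2M_n/(0.85 f'_c b)) = 720 − √(720² − 2 × 1411.11×10⁶/(0.85 × 42.1 × 420)) = 145.00 mm.
A_s = 0.85 f'_c a b / f_y = 0.85 × 42.1 × 145.00 × 420 / 500 = 4358.6 mm².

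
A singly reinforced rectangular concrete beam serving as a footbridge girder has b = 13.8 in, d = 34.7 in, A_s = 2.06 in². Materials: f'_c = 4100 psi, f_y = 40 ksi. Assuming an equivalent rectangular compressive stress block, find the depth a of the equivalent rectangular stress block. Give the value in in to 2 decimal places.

T = A_s f_y = 2.06 × 40 = 82.4 kips.
a = T/(0.85 f'_c b) = 82.4/(0.85 × 4.1 × 13.8) = 1.71 in.

a ≈ 1.71 in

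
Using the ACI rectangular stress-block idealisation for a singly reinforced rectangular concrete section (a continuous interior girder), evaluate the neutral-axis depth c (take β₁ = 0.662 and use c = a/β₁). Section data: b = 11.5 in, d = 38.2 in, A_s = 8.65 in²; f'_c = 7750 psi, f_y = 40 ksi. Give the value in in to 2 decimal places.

c ≈ 6.90 in

T = A_s f_y = 8.65 × 40 = 346 kips.
a = T/(0.85 f'_c b) = 346/(0.85 × 7.75 × 11.5) = 4.5673 in.
With β₁ = 0.662, c = a/β₁ = 4.5673/0.662 = 6.90 in.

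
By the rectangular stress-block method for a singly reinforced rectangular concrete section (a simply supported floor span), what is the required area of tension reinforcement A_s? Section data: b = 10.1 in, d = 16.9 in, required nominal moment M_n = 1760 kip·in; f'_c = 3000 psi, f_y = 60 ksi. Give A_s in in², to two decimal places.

A_s ≈ 2.02 in²

From M_n = 0.85 f'_c a b (d − a/2):
a = d − √(d² − 2M_n/(0.85 f'_c b)) = 16.9 − √(16.9² − 2 × 1760/(0.85 × 3 × 10.1)) = 4.696 in.
A_s = 0.85 f'_c a b / f_y = 0.85 × 3 × 4.696 × 10.1 / 60 = 2.016 in².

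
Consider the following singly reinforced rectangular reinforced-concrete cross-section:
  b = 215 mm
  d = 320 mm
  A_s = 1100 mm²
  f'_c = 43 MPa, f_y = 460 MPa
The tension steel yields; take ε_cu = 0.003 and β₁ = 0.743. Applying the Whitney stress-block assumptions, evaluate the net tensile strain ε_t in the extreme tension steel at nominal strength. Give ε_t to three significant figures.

a = A_s f_y/(0.85 f'_c b) = 64.39 mm.
β₁ = 0.743, so c = a/β₁ = 64.39/0.743 = 86.66 mm.
From the linear strain diagram with ε_cu = 0.003: ε_t = 0.003 (d − c)/c = 0.003 × (320 − 86.66)/86.66 = 0.00808.
Since ε_t ≥ 0.005, the section is tension-controlled.

ε_t ≈ 0.00808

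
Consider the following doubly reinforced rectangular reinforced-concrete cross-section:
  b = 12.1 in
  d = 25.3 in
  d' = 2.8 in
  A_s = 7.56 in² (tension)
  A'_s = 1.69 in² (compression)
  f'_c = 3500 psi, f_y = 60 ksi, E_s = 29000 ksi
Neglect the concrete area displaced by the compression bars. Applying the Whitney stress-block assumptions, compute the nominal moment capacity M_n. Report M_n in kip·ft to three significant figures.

Assume both steels yield.
a = (A_s − A'_s) f_y/(0.85 f'_c b) = (7.56 − 1.69) × 60/(0.85 × 3.5 × 12.1) = 9.784 in.
c = a/β₁ = 9.784/0.85 = 11.511 in; ε'_s = 0.003(c − d')/c = 0.0023 ≥ ε_y = 0.0021, so the compression steel yields.
M_n = (A_s − A'_s) f_y (d − a/2) + A'_s f_y (d − d') = 352.2 × (25.3 − 4.892) + 101.4 × (25.3 − 2.8) = 7187.7 + 2281.5 = 9469.2 kip·in = 9469.2/12 = 789.10 kip·ft.

M_n ≈ 789 kip·ft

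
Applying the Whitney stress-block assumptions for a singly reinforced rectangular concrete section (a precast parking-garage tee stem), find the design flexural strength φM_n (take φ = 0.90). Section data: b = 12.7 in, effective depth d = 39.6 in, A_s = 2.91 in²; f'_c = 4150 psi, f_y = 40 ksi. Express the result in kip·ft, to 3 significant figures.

φM_n ≈ 334 kip·ft

T = A_s f_y = 2.91 × 40 = 116.4 kips.
a = T/(0.85 f'_c b) = 116.4/(0.85 × 4.15 × 12.7) = 2.598 in.
M_n = T(d − a/2) = 116.4 × (39.6 − 1.299) = 4458.2 kip·in = 4458.2/12 = 371.52 kip·ft.
φM_n = 0.90 × 371.52 = 334.37 kip·ft.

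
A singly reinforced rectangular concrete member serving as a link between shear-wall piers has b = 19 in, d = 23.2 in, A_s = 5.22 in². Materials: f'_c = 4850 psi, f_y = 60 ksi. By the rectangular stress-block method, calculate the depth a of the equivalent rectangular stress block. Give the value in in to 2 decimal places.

T = A_s f_y = 5.22 × 60 = 313.2 kips.
a = T/(0.85 f'_c b) = 313.2/(0.85 × 4.85 × 19) = 4.00 in.

a ≈ 4.00 in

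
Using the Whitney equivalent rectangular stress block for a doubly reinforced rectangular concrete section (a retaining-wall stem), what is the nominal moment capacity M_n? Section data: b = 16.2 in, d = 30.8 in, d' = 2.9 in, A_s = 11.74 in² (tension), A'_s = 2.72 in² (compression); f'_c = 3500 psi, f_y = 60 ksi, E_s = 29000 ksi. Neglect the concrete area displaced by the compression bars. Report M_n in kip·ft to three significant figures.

Assume both steels yield.
a = (A_s − A'_s) f_y/(0.85 f'_c b) = (11.74 − 2.72) × 60/(0.85 × 3.5 × 16.2) = 11.229 in.
c = a/β₁ = 11.229/0.85 = 13.211 in; ε'_s = 0.003(c − d')/c = 0.0023 ≥ ε_y = 0.0021, so the compression steel yields.
M_n = (A_s − A'_s) f_y (d − a/2) + A'_s f_y (d − d') = 541.2 × (30.8 − 5.6145) + 163.2 × (30.8 − 2.9) = 13630.4 + 4553.3 = 18183.7 kip·in = 18183.7/12 = 1515.31 kip·ft.

M_n ≈ 1520 kip·ft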